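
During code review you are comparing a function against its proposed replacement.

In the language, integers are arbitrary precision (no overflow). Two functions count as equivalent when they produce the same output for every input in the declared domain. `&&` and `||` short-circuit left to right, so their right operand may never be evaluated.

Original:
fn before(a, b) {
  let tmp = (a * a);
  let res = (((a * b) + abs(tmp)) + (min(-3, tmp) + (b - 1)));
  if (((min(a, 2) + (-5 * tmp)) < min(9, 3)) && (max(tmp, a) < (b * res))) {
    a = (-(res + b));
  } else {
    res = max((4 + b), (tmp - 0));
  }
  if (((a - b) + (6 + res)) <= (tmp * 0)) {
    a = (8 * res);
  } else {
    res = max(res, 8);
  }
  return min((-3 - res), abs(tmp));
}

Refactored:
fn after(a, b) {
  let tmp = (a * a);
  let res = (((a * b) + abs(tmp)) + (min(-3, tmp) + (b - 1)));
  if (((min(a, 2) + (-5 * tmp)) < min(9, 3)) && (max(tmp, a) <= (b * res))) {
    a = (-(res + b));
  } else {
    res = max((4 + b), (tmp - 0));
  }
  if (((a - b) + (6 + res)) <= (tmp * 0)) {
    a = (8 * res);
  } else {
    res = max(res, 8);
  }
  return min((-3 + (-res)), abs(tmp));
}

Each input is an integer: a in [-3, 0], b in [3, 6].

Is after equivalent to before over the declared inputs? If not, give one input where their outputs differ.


There is a counterexample at a=0, b=4: -11 on one side, -3 on the other.
before: tmp becomes 0; next res becomes 0; next (((min(a, 2) + (-5 * tmp)) < min(9, 3)) && (max(tmp, a) < (b * res))) evaluates to false; next res becomes 8; next (((a - b) + (6 + res)) <= (tmp * 0)) evaluates to false; next res becomes 8; next final value -11
after: tmp becomes 0; next res becomes 0; next (((min(a, 2) + (-5 * tmp)) < min(9, 3)) && (max(tmp, a) <= (b * res))) evaluates to true; next a becomes -4; next (((a - b) + (6 + res)) <= (tmp * 0)) evaluates to true; next a becomes 0; next final value -3
verdict: not equivalent; witness: a=0, b=4


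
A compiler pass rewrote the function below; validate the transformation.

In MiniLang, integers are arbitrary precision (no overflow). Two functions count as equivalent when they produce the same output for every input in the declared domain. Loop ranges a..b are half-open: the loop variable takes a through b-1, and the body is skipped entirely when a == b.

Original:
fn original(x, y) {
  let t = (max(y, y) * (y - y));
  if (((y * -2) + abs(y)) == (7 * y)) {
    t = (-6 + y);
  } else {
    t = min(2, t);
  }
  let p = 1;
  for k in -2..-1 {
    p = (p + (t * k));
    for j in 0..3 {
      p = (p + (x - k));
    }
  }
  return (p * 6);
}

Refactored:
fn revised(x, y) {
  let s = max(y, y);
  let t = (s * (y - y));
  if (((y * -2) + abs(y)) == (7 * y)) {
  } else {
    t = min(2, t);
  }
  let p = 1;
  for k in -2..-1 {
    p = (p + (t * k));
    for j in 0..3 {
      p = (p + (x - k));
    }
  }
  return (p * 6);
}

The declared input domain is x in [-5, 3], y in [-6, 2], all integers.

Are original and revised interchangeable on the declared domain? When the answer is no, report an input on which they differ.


There is a counterexample at x=-5, y=0: 24 on one side, -48 on the other.
original: t=0, then (((y * -2) + abs(y)) == (7 * y)) is true, then t=-6, then p=1, then (k=-2), then p=13, then (j=0), then p=10, then (j=1), then p=7, then (j=2), then p=4, then returns 24
revised: s=0, then t=0, then (((y * -2) + abs(y)) == (7 * y)) is true, then p=1, then (k=-2), then p=1, then (j=0), then p=-2, then (j=1), then p=-5, then (j=2), then p=-8, then returns -48
verdict: not equivalent; witness: x=-5, y=0


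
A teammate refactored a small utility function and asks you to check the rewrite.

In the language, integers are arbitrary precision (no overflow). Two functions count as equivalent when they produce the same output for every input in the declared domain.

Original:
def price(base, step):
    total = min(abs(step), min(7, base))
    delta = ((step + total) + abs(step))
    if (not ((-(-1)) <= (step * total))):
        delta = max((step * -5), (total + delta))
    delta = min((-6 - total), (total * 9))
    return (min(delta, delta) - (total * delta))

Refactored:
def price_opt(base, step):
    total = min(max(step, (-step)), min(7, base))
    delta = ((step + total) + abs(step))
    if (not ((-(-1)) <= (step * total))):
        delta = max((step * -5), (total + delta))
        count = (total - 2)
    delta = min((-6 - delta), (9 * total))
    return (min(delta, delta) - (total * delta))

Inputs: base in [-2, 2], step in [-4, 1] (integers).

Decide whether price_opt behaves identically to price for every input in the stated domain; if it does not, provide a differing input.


Input base=0, step=-4: -6 from price versus -26 from price_opt.
verdict: not equivalent; witness: base=0, step=-4


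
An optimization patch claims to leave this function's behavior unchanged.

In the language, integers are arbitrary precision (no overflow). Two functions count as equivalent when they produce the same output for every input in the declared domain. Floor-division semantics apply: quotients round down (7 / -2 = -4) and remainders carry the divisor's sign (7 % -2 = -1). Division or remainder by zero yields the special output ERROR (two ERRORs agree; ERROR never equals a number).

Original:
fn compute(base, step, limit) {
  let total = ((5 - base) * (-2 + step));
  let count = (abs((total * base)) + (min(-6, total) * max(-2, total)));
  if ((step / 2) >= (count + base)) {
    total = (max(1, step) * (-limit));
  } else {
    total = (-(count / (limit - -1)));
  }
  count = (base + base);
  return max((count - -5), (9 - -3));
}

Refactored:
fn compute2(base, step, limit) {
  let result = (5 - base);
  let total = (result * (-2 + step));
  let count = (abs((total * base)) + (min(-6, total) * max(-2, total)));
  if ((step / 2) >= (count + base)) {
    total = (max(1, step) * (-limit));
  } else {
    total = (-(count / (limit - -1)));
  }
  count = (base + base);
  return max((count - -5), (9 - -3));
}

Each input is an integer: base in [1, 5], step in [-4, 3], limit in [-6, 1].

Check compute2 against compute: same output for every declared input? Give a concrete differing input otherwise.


Equivalent — the differences include local variable names differ, plus statement counts differ, yet no declared input distinguishes the two.
Tracing base=5, step=-1, limit=1: compute: total := 0 | count := 0 | ((step / 2) >= (count + base)): false | total := 0 | count := 10 | result 15 | compute2: result := 0 | total := 0 | count := 0 | ((step / 2) >= (count + base)): false | total := 0 | count := 10 | result 15 — matching result 15.
Sweeping the whole domain (320 inputs) finds no disagreement.
verdict: equivalent


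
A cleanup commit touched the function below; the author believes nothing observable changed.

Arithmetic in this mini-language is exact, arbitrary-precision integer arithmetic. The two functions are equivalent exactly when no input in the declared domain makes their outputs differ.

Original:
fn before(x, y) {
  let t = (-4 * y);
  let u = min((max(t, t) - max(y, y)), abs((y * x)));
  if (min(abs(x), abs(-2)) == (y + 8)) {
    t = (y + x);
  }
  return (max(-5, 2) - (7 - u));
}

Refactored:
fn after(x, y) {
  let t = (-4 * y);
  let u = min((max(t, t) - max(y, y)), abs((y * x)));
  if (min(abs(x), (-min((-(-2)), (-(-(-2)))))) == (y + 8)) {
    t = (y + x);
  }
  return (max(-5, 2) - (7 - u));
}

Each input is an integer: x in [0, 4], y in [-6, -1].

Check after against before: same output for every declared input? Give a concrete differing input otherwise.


Reading the diff, among the changes: min/max/abs usage differs; and constant usage differs.
As a probe, take x=2, y=-3: before runs t=12, then u=6, then (min(abs(x), abs(-2)) == (y + 8)) is false, then returns 1; after runs t=12, then u=6, then (min(abs(x), (-min((-(-2)), (-(-(-2)))))) == (y + 8)) is false, then returns 1; both end at 1.
Sweeping the whole domain (30 inputs) finds no disagreement.
verdict: equivalent


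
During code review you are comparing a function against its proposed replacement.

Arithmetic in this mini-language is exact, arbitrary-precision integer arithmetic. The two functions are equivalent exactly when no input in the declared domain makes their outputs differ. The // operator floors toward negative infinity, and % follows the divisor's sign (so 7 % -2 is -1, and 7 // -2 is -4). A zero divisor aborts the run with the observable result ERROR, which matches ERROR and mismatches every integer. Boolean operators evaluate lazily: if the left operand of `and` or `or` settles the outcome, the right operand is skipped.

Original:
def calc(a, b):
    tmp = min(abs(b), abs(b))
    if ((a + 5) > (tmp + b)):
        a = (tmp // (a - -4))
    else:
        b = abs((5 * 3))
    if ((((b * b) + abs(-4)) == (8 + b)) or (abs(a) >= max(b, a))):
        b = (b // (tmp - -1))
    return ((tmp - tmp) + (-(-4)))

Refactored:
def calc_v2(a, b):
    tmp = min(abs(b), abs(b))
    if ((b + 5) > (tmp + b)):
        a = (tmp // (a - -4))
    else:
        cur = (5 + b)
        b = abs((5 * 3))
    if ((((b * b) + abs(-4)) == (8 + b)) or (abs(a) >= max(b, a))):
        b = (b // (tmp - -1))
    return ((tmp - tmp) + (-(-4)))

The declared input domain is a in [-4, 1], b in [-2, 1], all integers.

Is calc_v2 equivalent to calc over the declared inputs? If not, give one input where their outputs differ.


These are not equivalent — on a=-4, b=1 the outputs split (4 vs ERROR).
calc: tmp := 1 | ((a + 5) > (tmp + b)): false | b := 15 | ((((b * b) + abs(-4)) == (8 + b)) or (abs(a) >= max(b, a))): false | result 4
calc_v2: tmp := 1 | ((b + 5) > (tmp + b)): true | divide-by-zero, output ERROR
verdict: not equivalent; witness: a=-4, b=1


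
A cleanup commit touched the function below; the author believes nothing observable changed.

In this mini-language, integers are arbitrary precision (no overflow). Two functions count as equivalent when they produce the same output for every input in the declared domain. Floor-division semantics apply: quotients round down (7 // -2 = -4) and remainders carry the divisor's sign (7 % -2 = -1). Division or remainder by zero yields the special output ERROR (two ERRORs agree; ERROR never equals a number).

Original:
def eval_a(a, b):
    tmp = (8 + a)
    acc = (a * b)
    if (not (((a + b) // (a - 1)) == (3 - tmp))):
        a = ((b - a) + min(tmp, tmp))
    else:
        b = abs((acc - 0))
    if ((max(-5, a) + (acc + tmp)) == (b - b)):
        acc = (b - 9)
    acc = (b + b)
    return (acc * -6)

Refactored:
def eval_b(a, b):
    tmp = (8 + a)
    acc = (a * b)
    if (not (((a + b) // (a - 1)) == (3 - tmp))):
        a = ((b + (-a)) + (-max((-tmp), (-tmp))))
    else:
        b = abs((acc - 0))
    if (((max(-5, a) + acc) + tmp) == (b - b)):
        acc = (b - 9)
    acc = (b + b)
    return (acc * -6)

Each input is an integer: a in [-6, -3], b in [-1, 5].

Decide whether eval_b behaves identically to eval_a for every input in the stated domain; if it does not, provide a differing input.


Equivalent — the differences include min/max/abs usage differs; arithmetic usage differs, yet no declared input distinguishes the two.
One worked example (a=-3, b=1) — eval_a: tmp = 5; acc = -3; (not (((a + b) // (a - 1)) == (3 - tmp))) -> true; a = 9; ((max(-5, a) + (acc + tmp)) == (b - b)) -> false; acc = 2; return -12; eval_b: tmp = 5; acc = -3; (not (((a + b) // (a - 1)) == (3 - tmp))) -> true; a = 9; (((max(-5, a) + acc) + tmp) == (b - b)) -> false; acc = 2; return -12; agreement on -12.
An exhaustive pass over the 28 declared inputs shows identical outputs.
verdict: equivalent


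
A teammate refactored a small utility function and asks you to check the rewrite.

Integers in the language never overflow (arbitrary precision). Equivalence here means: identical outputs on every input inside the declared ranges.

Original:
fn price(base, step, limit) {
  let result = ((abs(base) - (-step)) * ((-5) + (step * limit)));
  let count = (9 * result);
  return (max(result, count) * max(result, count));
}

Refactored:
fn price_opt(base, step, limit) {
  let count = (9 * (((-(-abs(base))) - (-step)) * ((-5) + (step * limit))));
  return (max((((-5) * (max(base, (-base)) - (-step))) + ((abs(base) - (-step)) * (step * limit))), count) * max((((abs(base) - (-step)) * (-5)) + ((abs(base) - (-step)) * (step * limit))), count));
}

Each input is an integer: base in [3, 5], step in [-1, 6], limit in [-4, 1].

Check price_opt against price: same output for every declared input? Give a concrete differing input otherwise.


Equivalent — the differences include statement counts differ, and local variable names differ, and arithmetic usage differs, and constant usage differs, and min/max/abs usage differs, yet no declared input distinguishes the two.
Tracing base=5, step=2, limit=0: price: result becomes -35; next count becomes -315; next final value 1225 | price_opt: count becomes -315; next final value 1225 — matching result 1225.
Across all 144 domain points the two functions coincide.
verdict: equivalent


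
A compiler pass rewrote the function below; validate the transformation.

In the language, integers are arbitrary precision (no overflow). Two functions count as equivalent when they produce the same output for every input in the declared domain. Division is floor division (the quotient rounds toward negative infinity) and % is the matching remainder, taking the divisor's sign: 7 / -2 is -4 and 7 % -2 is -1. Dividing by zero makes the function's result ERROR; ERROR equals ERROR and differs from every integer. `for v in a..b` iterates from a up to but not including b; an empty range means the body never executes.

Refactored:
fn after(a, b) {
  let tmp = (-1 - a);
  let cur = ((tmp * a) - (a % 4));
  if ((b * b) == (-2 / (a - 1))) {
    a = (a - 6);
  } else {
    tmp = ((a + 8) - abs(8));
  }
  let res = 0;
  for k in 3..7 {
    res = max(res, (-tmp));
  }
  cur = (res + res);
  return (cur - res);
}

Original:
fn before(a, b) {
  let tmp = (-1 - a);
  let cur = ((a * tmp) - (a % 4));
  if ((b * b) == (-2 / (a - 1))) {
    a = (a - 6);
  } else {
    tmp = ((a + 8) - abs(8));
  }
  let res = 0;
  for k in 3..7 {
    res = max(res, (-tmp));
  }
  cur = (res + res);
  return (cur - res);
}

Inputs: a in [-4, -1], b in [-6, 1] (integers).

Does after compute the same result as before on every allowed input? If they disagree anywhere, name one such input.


Behavior is preserved: although same computation, different form, the outputs never diverge.
As a probe, take a=-1, b=1: before runs tmp becomes 0; next cur becomes -3; next ((b * b) == (-2 / (a - 1))) evaluates to true; next a becomes -7; next res becomes 0; next at k=3:; next res becomes 0; next at k=4:; next res becomes 0; next at k=5:; next res becomes 0; next at k=6:; next res becomes 0; next cur becomes 0; next final value 0; after runs tmp becomes 0; next cur becomes -3; next ((b * b) == (-2 / (a - 1))) evaluates to true; next a becomes -7; next res becomes 0; next at k=3:; next res becomes 0; next at k=4:; next res becomes 0; next at k=5:; next res becomes 0; next at k=6:; next res becomes 0; next cur becomes 0; next final value 0; both end at 0.
Checked all 32 inputs in the declared domain: the outputs agree on every one.
verdict: equivalent


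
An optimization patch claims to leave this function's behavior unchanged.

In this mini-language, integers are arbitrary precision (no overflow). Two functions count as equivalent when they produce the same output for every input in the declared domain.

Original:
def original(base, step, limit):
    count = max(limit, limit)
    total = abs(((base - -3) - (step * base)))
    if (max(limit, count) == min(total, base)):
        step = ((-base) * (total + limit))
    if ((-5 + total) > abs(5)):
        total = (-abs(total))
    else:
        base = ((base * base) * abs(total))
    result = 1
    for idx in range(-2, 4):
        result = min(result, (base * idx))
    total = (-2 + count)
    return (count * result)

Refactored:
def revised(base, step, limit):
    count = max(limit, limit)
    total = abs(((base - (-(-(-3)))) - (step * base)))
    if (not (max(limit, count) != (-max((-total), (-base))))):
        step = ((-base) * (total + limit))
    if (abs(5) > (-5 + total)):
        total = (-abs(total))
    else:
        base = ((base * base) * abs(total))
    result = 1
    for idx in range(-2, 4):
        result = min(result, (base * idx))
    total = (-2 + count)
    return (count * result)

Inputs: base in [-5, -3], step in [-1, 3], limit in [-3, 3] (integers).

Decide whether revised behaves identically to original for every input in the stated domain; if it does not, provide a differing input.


On input base=-5, step=-1, limit=-3, original returns 1050 while revised returns 45.
verdict: not equivalent; witness: base=-5, step=-1, limit=-3


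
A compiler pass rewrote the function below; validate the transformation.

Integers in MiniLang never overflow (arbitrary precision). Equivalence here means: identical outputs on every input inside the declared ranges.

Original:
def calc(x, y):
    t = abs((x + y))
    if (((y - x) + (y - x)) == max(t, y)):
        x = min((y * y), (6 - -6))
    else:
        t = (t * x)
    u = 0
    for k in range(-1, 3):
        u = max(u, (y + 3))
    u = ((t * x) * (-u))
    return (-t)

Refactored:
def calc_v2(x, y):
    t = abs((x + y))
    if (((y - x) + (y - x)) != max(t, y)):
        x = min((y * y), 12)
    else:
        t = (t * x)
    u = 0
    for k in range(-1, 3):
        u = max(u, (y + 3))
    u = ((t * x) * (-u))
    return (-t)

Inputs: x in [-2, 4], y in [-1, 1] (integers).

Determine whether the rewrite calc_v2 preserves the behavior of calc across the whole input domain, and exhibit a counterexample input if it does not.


The rewrite breaks on x=-2, y=-1, where the results are 6 and -3.
calc: t=3, then (((y - x) + (y - x)) == max(t, y)) is false, then t=-6, then u=0, then (k=-1), then u=2, then (k=0), then u=2, then (k=1), then u=2, then (k=2), then u=2, then u=-24, then returns 6
calc_v2: t=3, then (((y - x) + (y - x)) != max(t, y)) is true, then x=1, then u=0, then (k=-1), then u=2, then (k=0), then u=2, then (k=1), then u=2, then (k=2), then u=2, then u=-6, then returns -3
verdict: not equivalent; witness: x=-2, y=-1


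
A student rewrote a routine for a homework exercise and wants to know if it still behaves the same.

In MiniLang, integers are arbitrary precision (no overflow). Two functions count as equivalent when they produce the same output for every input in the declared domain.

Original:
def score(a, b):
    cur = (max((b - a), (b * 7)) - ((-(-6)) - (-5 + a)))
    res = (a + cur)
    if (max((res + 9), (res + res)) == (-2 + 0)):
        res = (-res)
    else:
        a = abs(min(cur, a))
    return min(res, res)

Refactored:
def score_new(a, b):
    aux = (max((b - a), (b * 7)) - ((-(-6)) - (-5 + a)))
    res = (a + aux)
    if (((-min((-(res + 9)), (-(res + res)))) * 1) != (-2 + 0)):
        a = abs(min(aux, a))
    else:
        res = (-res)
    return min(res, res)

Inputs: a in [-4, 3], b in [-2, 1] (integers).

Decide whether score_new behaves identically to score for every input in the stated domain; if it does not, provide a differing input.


Equivalent — the differences include arithmetic usage differs; and constant usage differs; and comparison usage differs; and min/max/abs usage differs; and local variable names differ, yet no declared input distinguishes the two.
One worked example (a=3, b=1) — score: cur = -1; res = 2; (max((res + 9), (res + res)) == (-2 + 0)) -> false; a = 1; return 2; score_new: aux = -1; res = 2; (((-min((-(res + 9)), (-(res + res)))) * 1) != (-2 + 0)) -> true; a = 1; return 2; agreement on 2.
Across all 32 domain points the two functions coincide.
verdict: equivalent


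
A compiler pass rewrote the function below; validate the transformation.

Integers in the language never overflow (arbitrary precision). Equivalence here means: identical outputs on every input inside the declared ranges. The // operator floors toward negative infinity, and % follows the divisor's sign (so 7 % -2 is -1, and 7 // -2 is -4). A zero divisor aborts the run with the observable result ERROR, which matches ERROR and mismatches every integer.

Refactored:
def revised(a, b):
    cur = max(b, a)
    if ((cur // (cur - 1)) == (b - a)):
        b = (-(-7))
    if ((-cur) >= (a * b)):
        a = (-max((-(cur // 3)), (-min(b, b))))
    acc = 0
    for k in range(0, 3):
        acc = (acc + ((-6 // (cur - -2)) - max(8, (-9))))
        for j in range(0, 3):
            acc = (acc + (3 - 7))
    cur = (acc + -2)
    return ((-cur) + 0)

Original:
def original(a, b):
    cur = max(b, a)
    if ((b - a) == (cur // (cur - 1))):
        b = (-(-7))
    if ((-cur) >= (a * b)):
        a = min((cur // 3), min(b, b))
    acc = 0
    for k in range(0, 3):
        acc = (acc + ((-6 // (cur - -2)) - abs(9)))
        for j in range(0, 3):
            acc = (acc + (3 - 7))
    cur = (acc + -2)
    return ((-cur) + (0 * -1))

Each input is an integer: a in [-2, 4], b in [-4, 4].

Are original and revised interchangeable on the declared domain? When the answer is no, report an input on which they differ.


Take a=-2, b=-1.
original: cur=-1, then ((b - a) == (cur // (cur - 1))) is false, then ((-cur) >= (a * b)) is false, then acc=0, then (k=0), then acc=-15, then (j=0), then acc=-19, then (j=1), then acc=-23, then (j=2), then acc=-27, then (k=1), then acc=-42, then (j=0), then acc=-46, then (j=1), then acc=-50, then (j=2), then acc=-54, then (k=2), then acc=-69, then (j=0), then acc=-73, then (j=1), then acc=-77, then (j=2), then acc=-81, then cur=-83, then returns 83
revised: cur=-1, then ((cur // (cur - 1)) == (b - a)) is false, then ((-cur) >= (a * b)) is false, then acc=0, then (k=0), then acc=-14, then (j=0), then acc=-18, then (j=1), then acc=-22, then (j=2), then acc=-26, then (k=1), then acc=-40, then (j=0), then acc=-44, then (j=1), then acc=-48, then (j=2), then acc=-52, then (k=2), then acc=-66, then (j=0), then acc=-70, then (j=1), then acc=-74, then (j=2), then acc=-78, then cur=-80, then returns 80
83 against 80: the behavior changed.
verdict: not equivalent; witness: a=-2, b=-1


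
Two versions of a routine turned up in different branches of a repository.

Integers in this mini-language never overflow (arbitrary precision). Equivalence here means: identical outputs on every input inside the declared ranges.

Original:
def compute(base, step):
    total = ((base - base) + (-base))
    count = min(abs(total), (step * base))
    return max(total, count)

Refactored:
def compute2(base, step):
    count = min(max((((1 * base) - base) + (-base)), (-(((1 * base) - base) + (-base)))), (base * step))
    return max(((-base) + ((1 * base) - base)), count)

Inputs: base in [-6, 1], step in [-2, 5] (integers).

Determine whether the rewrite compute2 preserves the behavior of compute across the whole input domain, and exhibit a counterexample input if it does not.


Although min/max/abs usage differs; and constant usage differs; and local variable names differ; and statement counts differ; and arithmetic usage differs, 64/64 inputs agree.
verdict: equivalent


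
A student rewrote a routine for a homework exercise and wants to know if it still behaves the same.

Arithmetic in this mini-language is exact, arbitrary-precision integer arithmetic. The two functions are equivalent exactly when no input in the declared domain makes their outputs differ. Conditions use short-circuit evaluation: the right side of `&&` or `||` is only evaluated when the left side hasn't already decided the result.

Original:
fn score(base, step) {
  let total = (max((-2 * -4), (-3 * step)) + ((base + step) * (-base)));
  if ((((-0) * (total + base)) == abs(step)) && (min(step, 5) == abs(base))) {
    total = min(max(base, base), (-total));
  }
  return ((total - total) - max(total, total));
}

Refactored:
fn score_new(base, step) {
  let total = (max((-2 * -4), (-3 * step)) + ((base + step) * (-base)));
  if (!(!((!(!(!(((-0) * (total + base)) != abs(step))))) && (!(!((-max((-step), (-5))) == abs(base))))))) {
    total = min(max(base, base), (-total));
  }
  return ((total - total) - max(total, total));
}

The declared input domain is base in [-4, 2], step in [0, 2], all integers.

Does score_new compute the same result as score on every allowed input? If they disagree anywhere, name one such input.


This is a faithful refactor — comparison usage differs; and min/max/abs usage differs; and boolean connective usage differs, but the computed results match everywhere.
Spot check at base=-3, step=0 — score: total becomes -1; next ((((-0) * (total + base)) == abs(step)) && (min(step, 5) == abs(base))) evaluates to false; next final value 1. score_new: total becomes -1; next (!(!((!(!(!(((-0) * (total + base)) != abs(step))))) && (!(!((-max((-step), (-5))) == abs(base))))))) evaluates to false; next final value 1. Both give 1.
An exhaustive pass over the 21 declared inputs shows identical outputs.
verdict: equivalent


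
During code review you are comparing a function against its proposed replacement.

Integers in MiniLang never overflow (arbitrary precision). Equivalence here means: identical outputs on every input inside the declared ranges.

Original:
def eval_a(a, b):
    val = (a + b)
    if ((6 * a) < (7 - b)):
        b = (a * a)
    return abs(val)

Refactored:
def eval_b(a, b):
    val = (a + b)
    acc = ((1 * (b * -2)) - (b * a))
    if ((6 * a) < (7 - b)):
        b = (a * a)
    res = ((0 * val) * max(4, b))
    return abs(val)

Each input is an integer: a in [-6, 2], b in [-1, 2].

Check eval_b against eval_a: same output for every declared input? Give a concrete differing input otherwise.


Behavior is preserved: although statement counts differ; min/max/abs usage differs; local variable names differ; constant usage differs; arithmetic usage differs, the outputs never diverge.
Tracing a=-2, b=0: eval_a: val := -2 | ((6 * a) < (7 - b)): true | b := 4 | result 2 | eval_b: val := -2 | acc := 0 | ((6 * a) < (7 - b)): true | b := 4 | res := 0 | result 2 — matching result 2.
Sweeping the whole domain (36 inputs) finds no disagreement.
verdict: equivalent


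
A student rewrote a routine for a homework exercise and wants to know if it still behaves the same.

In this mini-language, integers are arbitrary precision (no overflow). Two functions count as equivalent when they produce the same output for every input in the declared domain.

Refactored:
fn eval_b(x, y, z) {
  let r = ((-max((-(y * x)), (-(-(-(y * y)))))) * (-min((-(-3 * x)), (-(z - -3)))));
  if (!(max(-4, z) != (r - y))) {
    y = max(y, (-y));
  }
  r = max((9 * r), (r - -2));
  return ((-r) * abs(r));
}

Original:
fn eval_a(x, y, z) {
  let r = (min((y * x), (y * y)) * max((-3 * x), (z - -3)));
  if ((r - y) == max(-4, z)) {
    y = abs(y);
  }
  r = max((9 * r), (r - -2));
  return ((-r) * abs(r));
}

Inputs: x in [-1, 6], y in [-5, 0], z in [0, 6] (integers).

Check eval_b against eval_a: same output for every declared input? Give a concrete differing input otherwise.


Differences: boolean connective usage differs; comparison usage differs; min/max/abs usage differs — yet all 336 inputs agree.
verdict: equivalent


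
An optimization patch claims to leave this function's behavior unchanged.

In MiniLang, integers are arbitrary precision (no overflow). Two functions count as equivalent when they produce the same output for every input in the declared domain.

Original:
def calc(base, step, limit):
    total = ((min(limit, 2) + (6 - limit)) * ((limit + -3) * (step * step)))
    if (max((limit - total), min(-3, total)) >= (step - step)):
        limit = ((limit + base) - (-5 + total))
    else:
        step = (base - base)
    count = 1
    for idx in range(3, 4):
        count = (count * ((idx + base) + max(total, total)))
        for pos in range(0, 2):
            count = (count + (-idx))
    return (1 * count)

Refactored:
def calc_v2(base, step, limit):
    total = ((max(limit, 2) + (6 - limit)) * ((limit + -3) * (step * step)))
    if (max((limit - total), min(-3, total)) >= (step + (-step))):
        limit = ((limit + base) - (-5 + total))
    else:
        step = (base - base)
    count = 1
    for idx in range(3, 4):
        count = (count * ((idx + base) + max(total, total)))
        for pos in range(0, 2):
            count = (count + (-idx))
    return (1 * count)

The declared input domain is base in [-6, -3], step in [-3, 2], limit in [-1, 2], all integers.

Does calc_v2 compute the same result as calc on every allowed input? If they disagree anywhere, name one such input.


At base=-6, step=-3, limit=-1: calc gives -225, calc_v2 gives -333.
verdict: not equivalent; witness: base=-6, step=-3, limit=-1


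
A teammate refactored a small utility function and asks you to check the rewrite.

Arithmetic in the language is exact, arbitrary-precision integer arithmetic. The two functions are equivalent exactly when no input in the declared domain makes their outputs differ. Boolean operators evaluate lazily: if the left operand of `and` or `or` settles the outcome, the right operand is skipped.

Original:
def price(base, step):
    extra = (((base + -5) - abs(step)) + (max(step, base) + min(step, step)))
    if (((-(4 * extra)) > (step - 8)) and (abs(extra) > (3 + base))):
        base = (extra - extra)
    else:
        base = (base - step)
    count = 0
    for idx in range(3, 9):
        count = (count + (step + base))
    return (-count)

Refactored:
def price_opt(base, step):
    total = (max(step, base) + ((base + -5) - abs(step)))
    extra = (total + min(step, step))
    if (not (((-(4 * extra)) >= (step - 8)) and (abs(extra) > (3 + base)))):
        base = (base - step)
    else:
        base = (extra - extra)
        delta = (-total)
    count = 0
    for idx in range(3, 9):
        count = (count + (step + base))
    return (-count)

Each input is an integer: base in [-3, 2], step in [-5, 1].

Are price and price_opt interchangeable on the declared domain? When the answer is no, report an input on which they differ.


The edit looks behavioral (`((-(4 * extra)) > (step - 8))` became `((-(4 * extra)) >= (step - 8))`), but over these ranges it never changes the outcome.
Spot check at base=-2, step=-1 — price: extra = -10; (((-(4 * extra)) > (step - 8)) and (abs(extra) > (3 + base))) -> true; base = 0; count = 0; [idx=3]; count = -1; [idx=4]; count = -2; [idx=5]; count = -3; [idx=6]; count = -4; [idx=7]; count = -5; [idx=8]; count = -6; return 6. price_opt: total = -9; extra = -10; (not (((-(4 * extra)) >= (step - 8)) and (abs(extra) > (3 + base)))) -> false; base = 0; delta = 9; count = 0; [idx=3]; count = -1; [idx=4]; count = -2; [idx=5]; count = -3; [idx=6]; count = -4; [idx=7]; count = -5; [idx=8]; count = -6; return 6. Both give 6.
Across all 42 domain points the two functions coincide.
verdict: equivalent


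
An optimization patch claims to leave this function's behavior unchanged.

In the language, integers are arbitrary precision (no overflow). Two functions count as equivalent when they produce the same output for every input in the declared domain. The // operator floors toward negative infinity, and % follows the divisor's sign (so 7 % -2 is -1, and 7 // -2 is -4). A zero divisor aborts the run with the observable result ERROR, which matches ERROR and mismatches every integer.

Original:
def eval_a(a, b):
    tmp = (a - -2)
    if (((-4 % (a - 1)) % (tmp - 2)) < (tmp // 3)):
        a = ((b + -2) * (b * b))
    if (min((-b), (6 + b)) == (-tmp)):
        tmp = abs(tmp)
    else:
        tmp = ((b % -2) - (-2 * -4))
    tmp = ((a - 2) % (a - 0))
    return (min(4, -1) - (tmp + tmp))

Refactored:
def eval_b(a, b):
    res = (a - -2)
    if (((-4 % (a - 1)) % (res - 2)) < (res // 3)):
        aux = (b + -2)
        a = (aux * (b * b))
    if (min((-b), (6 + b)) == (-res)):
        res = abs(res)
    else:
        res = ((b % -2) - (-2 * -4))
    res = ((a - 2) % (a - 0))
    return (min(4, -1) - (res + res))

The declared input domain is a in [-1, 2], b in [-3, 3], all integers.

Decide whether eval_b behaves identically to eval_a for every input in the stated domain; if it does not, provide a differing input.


Differences: local variable names differ; statement counts differ — yet all 28 inputs agree.
verdict: equivalent


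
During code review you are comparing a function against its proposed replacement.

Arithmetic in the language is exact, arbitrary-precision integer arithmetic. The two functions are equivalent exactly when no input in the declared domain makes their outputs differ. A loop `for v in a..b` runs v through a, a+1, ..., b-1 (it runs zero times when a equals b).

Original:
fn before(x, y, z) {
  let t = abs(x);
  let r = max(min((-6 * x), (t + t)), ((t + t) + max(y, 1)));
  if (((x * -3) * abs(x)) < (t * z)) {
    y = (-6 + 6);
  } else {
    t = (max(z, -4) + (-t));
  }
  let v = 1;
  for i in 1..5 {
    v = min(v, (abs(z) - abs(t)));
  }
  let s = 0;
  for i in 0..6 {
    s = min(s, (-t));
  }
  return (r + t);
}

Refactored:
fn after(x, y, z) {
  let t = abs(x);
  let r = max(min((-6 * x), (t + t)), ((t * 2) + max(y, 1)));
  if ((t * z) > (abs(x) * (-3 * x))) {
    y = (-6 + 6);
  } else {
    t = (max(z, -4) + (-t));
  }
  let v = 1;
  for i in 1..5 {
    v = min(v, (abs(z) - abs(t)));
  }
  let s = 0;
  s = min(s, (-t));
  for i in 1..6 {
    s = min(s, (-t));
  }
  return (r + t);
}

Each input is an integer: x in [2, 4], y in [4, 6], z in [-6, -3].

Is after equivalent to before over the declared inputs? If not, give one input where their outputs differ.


Changes here: comparison usage differs; also constant usage differs; also min/max/abs usage differs; also statement counts differ; also loop structure differs; also arithmetic usage differs; the full 36-point sweep finds no disagreement.
verdict: equivalent


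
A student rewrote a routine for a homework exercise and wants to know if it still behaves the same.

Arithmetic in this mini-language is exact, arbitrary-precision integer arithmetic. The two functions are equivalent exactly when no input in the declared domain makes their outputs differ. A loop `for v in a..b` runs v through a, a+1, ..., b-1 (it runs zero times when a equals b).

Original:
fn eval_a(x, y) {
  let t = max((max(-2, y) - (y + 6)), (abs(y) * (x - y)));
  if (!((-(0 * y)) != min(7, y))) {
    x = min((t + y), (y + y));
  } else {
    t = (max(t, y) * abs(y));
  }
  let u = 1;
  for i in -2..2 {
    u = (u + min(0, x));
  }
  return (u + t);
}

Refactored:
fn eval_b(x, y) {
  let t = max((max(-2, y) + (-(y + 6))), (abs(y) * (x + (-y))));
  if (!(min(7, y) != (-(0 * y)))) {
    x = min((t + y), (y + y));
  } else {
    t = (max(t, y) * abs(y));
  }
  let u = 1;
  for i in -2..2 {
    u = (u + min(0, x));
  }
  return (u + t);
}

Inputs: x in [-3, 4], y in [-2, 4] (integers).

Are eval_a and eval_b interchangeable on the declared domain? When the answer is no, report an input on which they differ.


Equivalent — the differences include arithmetic usage differs, yet no declared input distinguishes the two.
Tracing x=2, y=1: eval_a: t=1, then (!((-(0 * y)) != min(7, y))) is false, then t=1, then u=1, then (i=-2), then u=1, then (i=-1), then u=1, then (i=0), then u=1, then (i=1), then u=1, then returns 2 | eval_b: t=1, then (!(min(7, y) != (-(0 * y)))) is false, then t=1, then u=1, then (i=-2), then u=1, then (i=-1), then u=1, then (i=0), then u=1, then (i=1), then u=1, then returns 2 — matching result 2.
Every one of the 56 inputs gives matching results.
verdict: equivalent


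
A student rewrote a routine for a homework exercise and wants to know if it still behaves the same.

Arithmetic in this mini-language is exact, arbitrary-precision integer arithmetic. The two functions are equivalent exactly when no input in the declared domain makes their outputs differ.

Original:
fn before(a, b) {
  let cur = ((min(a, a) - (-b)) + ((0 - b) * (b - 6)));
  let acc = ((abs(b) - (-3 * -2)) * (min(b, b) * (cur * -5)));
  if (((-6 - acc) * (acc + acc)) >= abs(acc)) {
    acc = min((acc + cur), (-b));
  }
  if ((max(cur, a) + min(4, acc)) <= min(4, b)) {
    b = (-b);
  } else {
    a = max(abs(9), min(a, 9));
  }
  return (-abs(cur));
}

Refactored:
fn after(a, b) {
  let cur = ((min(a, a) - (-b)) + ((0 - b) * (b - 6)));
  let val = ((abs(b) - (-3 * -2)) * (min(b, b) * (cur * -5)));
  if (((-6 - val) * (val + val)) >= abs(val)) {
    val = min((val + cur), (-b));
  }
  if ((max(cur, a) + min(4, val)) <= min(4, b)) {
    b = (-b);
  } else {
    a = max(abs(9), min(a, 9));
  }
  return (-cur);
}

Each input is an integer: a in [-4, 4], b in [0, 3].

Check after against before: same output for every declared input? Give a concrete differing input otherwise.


Run the pair on a=-4, b=0.
before: cur becomes -4; next acc becomes 0; next (((-6 - acc) * (acc + acc)) >= abs(acc)) evaluates to true; next acc becomes -4; next ((max(cur, a) + min(4, acc)) <= min(4, b)) evaluates to true; next b becomes 0; next final value -4
after: cur becomes -4; next val becomes 0; next (((-6 - val) * (val + val)) >= abs(val)) evaluates to true; next val becomes -4; next ((max(cur, a) + min(4, val)) <= min(4, b)) evaluates to true; next b becomes 0; next final value 4
-4 != 4, so the rewrite changes behavior.
verdict: not equivalent; witness: a=-4, b=0


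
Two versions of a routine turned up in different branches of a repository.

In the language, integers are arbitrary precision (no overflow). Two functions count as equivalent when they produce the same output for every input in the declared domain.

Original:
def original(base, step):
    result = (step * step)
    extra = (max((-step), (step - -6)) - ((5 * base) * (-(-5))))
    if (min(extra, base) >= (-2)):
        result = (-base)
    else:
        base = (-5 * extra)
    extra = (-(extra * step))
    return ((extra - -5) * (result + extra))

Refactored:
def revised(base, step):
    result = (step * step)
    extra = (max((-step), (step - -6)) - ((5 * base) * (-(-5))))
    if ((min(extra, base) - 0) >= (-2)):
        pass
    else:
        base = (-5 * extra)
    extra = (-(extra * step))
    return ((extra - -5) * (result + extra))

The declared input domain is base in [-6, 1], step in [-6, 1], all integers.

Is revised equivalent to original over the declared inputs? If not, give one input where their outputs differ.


Take base=-2, step=-6.
original: result := 36 | extra := 56 | (min(extra, base) >= (-2)): true | result := 2 | extra := 336 | result 115258
revised: result := 36 | extra := 56 | ((min(extra, base) - 0) >= (-2)): true | extra := 336 | result 126852
115258 != 126852, so the rewrite changes behavior.
verdict: not equivalent; witness: base=-2, step=-6


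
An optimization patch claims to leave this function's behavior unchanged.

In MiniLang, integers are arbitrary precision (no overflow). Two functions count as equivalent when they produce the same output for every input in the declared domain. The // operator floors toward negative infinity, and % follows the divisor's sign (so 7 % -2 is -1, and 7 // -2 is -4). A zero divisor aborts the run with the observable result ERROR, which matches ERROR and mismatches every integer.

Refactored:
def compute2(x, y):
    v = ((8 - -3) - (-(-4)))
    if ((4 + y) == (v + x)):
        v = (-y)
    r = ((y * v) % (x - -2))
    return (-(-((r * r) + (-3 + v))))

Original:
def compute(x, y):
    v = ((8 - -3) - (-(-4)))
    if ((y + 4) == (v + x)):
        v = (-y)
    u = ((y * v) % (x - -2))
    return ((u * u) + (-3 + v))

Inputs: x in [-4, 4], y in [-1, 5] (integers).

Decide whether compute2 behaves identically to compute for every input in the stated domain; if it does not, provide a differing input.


Comparing the listings, the differences include: local variable names differ.
One worked example (x=-1, y=0) — compute: v=7, then ((y + 4) == (v + x)) is false, then u=0, then returns 4; compute2: v=7, then ((4 + y) == (v + x)) is false, then r=0, then returns 4; agreement on 4.
Every one of the 63 inputs gives matching results.
verdict: equivalent


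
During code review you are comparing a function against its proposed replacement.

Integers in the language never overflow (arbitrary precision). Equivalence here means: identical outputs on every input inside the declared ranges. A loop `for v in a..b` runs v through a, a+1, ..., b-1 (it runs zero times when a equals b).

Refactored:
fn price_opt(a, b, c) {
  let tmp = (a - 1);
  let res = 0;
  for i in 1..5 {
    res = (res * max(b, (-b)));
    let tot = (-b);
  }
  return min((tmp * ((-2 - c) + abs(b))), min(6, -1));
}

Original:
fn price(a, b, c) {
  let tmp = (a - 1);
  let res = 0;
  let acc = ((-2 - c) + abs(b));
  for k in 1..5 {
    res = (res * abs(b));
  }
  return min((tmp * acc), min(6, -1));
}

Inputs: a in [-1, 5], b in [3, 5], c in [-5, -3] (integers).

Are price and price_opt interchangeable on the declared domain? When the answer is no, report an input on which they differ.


Comparing the listings, the differences include: local variable names differ, plus min/max/abs usage differs.
Spot check at a=1, b=3, c=-4 — price: tmp := 0 | res := 0 | acc := 5 | iter k=1: | res := 0 | iter k=2: | res := 0 | iter k=3: | res := 0 | iter k=4: | res := 0 | result -1. price_opt: tmp := 0 | res := 0 | iter i=1: | res := 0 | tot := -3 | iter i=2: | res := 0 | tot := -3 | iter i=3: | res := 0 | tot := -3 | iter i=4: | res := 0 | tot := -3 | result -1. Both give -1.
Across all 63 domain points the two functions coincide.
verdict: equivalent
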